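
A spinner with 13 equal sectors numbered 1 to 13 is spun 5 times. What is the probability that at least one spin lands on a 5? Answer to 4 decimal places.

0.3298

P(no spin lands on a 5) = (12/13)^5 ≈ 0.6702.
P(at least one) = 1 − 0.6702 = 0.3298.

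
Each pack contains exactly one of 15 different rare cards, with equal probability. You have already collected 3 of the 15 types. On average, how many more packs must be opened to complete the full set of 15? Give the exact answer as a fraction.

Starting from 3 distinct types, each trial gives a new one with probability (15−i)/15 when i types are held, so the wait for the next new type is 15/(15−i).
E = 15/12 + 15/11 + 15/10 + 15/9 + 15/8 + 15/7 + 15/6 + 15/5 + 15/4 + 15/3 + 15/2 + 15/1 = 86021/1848.

86021/1848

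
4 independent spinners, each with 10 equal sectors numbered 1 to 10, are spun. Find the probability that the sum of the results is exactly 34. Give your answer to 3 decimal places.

0.008

There are 10^4 = 10000 equally likely outcomes.
The number of ordered 4-tuples from {1,…,10} summing to 34 is 84.
P(sum = 34) = 84/10000 = 21/2500 ≈ 0.008.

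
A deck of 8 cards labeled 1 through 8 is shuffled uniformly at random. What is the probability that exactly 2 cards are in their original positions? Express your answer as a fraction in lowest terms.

53/288

Choose which 2 of the 8 are fixed: C(8,2) = 28 ways.
The remaining 6 must have no fixed point: D(6) = 265.
P = 28·265/40320 = 53/288.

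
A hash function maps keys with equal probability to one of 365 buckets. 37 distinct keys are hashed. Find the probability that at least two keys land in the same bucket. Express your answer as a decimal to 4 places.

It's easier to compute the probability that all 37 are distinct.
P(all distinct) = 365/365 · 364/365 · ··· · 329/365 ≈ 0.1513.
So the probability of at least one match is 1 − 0.1513 = 0.8487.

0.8487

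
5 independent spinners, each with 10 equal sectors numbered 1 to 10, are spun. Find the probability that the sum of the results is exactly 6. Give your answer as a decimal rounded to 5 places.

0.00005

There are 10^5 = 100000 equally likely outcomes.
The number of ordered 5-tuples from {1,…,10} summing to 6 is 5.
P(sum = 6) = 5/100000 = 1/20000 ≈ 0.00005.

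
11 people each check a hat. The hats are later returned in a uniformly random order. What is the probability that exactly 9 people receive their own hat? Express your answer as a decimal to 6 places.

0.000001

Choose which 9 of the 11 are fixed: C(11,9) = 55 ways.
The remaining 2 must have no fixed point: D(2) = 1.
P = 55·1/39916800 = 1/725760 ≈ 0.000001.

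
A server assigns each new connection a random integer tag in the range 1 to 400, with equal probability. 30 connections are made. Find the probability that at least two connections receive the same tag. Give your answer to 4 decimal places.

It's easier to compute the probability that all 30 are distinct.
P(all distinct) = 400/400 · 399/400 · ··· · 371/400 ≈ 0.3278.
So the probability of at least one match is 1 − 0.3278 = 0.6722.

0.6722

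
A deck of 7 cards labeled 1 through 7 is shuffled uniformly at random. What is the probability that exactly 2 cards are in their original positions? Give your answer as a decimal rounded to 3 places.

Choose which 2 of the 7 are fixed: C(7,2) = 21 ways.
The remaining 5 must have no fixed point: D(5) = 44.
P = 21·44/5040 = 11/60 ≈ 0.183.

0.183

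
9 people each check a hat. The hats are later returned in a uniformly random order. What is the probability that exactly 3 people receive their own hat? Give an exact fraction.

Choose which 3 of the 9 are fixed: C(9,3) = 84 ways.
The remaining 6 must have no fixed point: D(6) = 265.
P = 84·265/362880 = 53/864.

53/864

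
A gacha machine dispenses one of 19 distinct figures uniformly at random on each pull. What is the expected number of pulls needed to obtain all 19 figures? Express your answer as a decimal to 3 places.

After i distinct types are collected, each trial gives a new one with probability (19−i)/19, so the expected wait for the next new type is 19/(19−i).
E = 19/19 + 19/18 + 19/17 + 19/16 + 19/15 + 19/14 + 19/13 + 19/12 + 19/11 + 19/10 + 19/9 + 19/8 + 19/7 + 19/6 + 19/5 + 19/4 + 19/3 + 19/2 + 19/1 = 275295799/4084080 ≈ 67.407.

67.407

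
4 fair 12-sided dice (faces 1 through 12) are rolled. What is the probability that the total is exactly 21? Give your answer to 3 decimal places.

There are 12^4 = 20736 equally likely outcomes.
The number of ordered 4-tuples from {1,…,12} summing to 21 is 916.
P(sum = 21) = 916/20736 = 229/5184 ≈ 0.044.

0.044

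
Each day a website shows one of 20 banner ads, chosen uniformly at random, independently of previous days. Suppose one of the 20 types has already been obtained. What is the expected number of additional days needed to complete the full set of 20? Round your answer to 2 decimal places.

Starting from 1 distinct type, each trial gives a new one with probability (20−i)/20 when i types are held, so the wait for the next new type is 20/(20−i).
E = 20/19 + 20/18 + 20/17 + 20/16 + 20/15 + 20/14 + 20/13 + 20/12 + 20/11 + 20/10 + 20/9 + 20/8 + 20/7 + 20/6 + 20/5 + 20/4 + 20/3 + 20/2 + 20/1 = 275295799/3879876 ≈ 70.95.

70.95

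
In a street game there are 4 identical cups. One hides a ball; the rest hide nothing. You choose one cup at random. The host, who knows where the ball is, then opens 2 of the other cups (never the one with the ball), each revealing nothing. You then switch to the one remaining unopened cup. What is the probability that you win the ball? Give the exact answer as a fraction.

Your original cup holds the ball with probability 1/4, so the other 3 collectively hold it with probability 3/4.
The host can always find 2 empty cups to open, so the reveals don't change that 3/4; it is now spread over the 1 remaining unopened cup.
P(win by switching) = (3/4) · (1/1) = 3/4.

3/4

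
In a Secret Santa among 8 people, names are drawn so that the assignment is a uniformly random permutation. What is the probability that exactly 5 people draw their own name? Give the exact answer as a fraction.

Choose which 5 of the 8 are fixed: C(8,5) = 56 ways.
The remaining 3 must have no fixed point: D(3) = 2.
P = 56·2/40320 = 1/360.

1/360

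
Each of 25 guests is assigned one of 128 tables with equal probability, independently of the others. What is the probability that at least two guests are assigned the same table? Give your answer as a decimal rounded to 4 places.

It's easier to compute the probability that all 25 are distinct.
P(all distinct) = 128/128 · 127/128 · ··· · 104/128 ≈ 0.0813.
So the probability of at least one match is 1 − 0.0813 = 0.9187.

0.9187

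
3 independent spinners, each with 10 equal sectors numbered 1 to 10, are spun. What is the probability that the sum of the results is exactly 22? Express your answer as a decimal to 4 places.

There are 10^3 = 1000 equally likely outcomes.
The number of ordered 3-tuples from {1,…,10} summing to 22 is 45.
P(sum = 22) = 45/1000 = 9/200 ≈ 0.0450.

0.0450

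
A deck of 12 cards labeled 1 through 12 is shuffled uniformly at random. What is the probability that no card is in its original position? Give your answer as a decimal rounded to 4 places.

0.3679

This is the derangement probability: permutations of 12 with no fixed point.
D(12) = 12! · (1 − 1/1! + 1/2! − ··· + (−1)^12/12!) = 176214841.
P = 176214841/479001600 = 16019531/43545600 ≈ 0.3679.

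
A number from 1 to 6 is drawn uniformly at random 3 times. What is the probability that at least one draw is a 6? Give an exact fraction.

P(no draw is a 6) = (5/6)^3 = 125/216.
P(at least one) = 1 − 125/216 = 91/216.

91/216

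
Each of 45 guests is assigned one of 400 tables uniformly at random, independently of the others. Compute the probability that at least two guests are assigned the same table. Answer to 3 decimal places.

It's easier to compute the probability that all 45 are distinct.
P(all distinct) = 400/400 · 399/400 · ··· · 356/400 ≈ 0.076.
So the probability of at least one match is 1 − 0.076 = 0.924.

0.924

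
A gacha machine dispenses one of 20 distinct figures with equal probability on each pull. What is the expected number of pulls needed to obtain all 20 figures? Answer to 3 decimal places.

71.955

After i distinct types are collected, each trial gives a new one with probability (20−i)/20, so the expected wait for the next new type is 20/(20−i).
E = 20/20 + 20/19 + 20/18 + 20/17 + 20/16 + 20/15 + 20/14 + 20/13 + 20/12 + 20/11 + 20/10 + 20/9 + 20/8 + 20/7 + 20/6 + 20/5 + 20/4 + 20/3 + 20/2 + 20/1 = 279175675/3879876 ≈ 71.955.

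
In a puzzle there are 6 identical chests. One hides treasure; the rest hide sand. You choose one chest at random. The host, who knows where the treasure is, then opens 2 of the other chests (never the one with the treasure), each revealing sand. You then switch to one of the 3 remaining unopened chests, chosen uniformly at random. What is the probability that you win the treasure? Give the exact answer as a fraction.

5/18

Your original chest holds the treasure with probability 1/6, so the other 5 collectively hold it with probability 5/6.
The host can always find 2 empty chests to open, so the reveals don't change that 5/6; it is now spread over the 3 remaining unopened chests.
P(win by switching) = (5/6) · (1/3) = 5/18.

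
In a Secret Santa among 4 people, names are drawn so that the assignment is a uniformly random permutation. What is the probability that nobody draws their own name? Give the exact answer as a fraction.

3/8

This is the derangement probability: permutations of 4 with no fixed point.
D(4) = 4! · (1 − 1/1! + 1/2! − ··· + (−1)^4/4!) = 9.
P = 9/24 = 3/8.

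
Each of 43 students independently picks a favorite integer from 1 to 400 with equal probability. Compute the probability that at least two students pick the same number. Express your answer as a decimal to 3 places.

It's easier to compute the probability that all 43 are distinct.
P(all distinct) = 400/400 · 399/400 · ··· · 358/400 ≈ 0.096.
So the probability of at least one match is 1 − 0.096 = 0.904.

0.904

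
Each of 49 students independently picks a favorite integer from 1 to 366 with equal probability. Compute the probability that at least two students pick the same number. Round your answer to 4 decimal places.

0.9654

It's easier to compute the probability that all 49 are distinct.
P(all distinct) = 366/366 · 365/366 · ··· · 318/366 ≈ 0.0346.
So the probability of at least one match is 1 − 0.0346 = 0.9654.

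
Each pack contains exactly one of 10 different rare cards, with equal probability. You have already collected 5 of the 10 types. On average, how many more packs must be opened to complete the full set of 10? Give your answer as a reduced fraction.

137/6

Starting from 5 distinct types, each trial gives a new one with probability (10−i)/10 when i types are held, so the wait for the next new type is 10/(10−i).
E = 10/5 + 10/4 + 10/3 + 10/2 + 10/1 = 137/6.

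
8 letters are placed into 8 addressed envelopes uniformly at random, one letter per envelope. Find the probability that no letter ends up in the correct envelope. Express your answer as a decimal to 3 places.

0.368

This is the derangement probability: permutations of 8 with no fixed point.
D(8) = 8! · (1 − 1/1! + 1/2! − ··· + (−1)^8/8!) = 14833.
P = 14833/40320 = 2119/5760 ≈ 0.368.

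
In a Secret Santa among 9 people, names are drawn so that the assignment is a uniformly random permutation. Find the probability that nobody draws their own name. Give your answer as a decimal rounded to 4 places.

This is the derangement probability: permutations of 9 with no fixed point.
D(9) = 9! · (1 − 1/1! + 1/2! − ··· + (−1)^9/9!) = 133496.
P = 133496/362880 = 16687/45360 ≈ 0.3679.

0.3679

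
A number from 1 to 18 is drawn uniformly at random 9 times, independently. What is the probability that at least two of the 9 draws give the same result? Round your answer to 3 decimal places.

P(all 9 different) = 18/18 · 17/18 · ··· · 10/18 ≈ 0.089.
P(at least two equal) = 1 − 0.089 = 0.911.

0.911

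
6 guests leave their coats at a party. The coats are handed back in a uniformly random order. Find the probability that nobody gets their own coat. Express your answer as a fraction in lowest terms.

This is the derangement probability: permutations of 6 with no fixed point.
D(6) = 6! · (1 − 1/1! + 1/2! − ··· + (−1)^6/6!) = 265.
P = 265/720 = 53/144.

53/144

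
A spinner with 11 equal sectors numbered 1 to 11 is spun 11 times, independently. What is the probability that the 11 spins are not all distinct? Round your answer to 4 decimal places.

P(all 11 different) = 11/11 · 10/11 · ··· · 1/11 ≈ 0.0001.
P(at least two equal) = 1 − 0.0001 = 0.9999.

0.9999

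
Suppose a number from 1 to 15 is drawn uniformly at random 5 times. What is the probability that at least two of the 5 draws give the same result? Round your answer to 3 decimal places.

P(all 5 different) = 15/15 · 14/15 · ··· · 11/15 ≈ 0.475.
P(at least two equal) = 1 − 0.475 = 0.525.

0.525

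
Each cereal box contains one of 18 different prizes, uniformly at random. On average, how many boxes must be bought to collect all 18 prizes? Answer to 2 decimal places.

62.91

After i distinct types are collected, each trial gives a new one with probability (18−i)/18, so the expected wait for the next new type is 18/(18−i).
E = 18/18 + 18/17 + 18/16 + 18/15 + 18/14 + 18/13 + 18/12 + 18/11 + 18/10 + 18/9 + 18/8 + 18/7 + 18/6 + 18/5 + 18/4 + 18/3 + 18/2 + 18/1 = 42822903/680680 ≈ 62.91.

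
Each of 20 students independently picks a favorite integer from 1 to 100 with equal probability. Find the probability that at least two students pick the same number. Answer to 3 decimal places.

It's easier to compute the probability that all 20 are distinct.
P(all distinct) = 100/100 · 99/100 · ··· · 81/100 ≈ 0.130.
So the probability of at least one match is 1 − 0.130 = 0.870.

0.870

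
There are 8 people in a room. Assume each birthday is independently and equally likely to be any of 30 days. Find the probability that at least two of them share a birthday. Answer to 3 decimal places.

It's easier to compute the probability that all 8 are distinct.
P(all distinct) = 30/30 · 29/30 · ··· · 23/30 ≈ 0.360.
So the probability of at least one match is 1 − 0.360 = 0.640.

0.640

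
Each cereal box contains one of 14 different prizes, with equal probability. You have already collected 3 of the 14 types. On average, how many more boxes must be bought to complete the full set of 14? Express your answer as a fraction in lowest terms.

Starting from 3 distinct types, each trial gives a new one with probability (14−i)/14 when i types are held, so the wait for the next new type is 14/(14−i).
E = 14/11 + 14/10 + 14/9 + 14/8 + 14/7 + 14/6 + 14/5 + 14/4 + 14/3 + 14/2 + 14/1 = 83711/1980.

83711/1980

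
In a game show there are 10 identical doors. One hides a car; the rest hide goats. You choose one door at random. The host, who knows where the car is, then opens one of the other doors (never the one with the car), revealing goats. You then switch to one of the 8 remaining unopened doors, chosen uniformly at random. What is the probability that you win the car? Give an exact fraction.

9/80

Your original door holds the car with probability 1/10, so the other 9 collectively hold it with probability 9/10.
The host can always find an empty door to open, so this doesn't change that 9/10; it is now spread over the 8 remaining unopened doors.
P(win by switching) = (9/10) · (1/8) = 9/80.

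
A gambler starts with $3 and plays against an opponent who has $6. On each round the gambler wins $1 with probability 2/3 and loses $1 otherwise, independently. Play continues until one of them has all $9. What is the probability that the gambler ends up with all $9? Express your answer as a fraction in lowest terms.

64/73

Let r = q/p = (1/3)/(2/3) = 1/2. The recurrence P(i) = p·P(i+1) + q·P(i−1) with P(0)=0, P(9)=1 gives P(i) = (1 − r^i)/(1 − r^9).
P(3) = (1 − (1/2)^3) / (1 − (1/2)^9) = 64/73.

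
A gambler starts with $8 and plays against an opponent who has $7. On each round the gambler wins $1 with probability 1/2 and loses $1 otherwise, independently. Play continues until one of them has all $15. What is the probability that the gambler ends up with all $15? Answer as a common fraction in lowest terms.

With a fair step, P(i) = ½P(i−1) + ½P(i+1) with P(0)=0, P(15)=1 has the linear solution P(i) = i/15.
P(8) = 8/15.

8/15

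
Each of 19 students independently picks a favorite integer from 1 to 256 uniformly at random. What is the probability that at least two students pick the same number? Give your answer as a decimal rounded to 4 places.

0.4957

It's easier to compute the probability that all 19 are distinct.
P(all distinct) = 256/256 · 255/256 · ··· · 238/256 ≈ 0.5043.
So the probability of at least one match is 1 − 0.5043 = 0.4957.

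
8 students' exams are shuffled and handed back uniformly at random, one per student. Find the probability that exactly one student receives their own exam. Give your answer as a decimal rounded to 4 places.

Choose which one is fixed: C(8,1) = 8 ways.
The remaining 7 must have no fixed point: D(7) = 1854.
P = 8·1854/40320 = 103/280 ≈ 0.3679.

0.3679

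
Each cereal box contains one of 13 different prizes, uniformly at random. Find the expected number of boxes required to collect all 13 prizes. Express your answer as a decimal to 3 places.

After i distinct types are collected, each trial gives a new one with probability (13−i)/13, so the expected wait for the next new type is 13/(13−i).
E = 13/13 + 13/12 + 13/11 + 13/10 + 13/9 + 13/8 + 13/7 + 13/6 + 13/5 + 13/4 + 13/3 + 13/2 + 13/1 = 1145993/27720 ≈ 41.342.

41.342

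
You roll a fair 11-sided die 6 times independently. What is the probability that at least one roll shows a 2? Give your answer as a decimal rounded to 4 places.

P(no roll shows a 2) = (10/11)^6 ≈ 0.5645.
P(at least one) = 1 − 0.5645 = 0.4355.

0.4355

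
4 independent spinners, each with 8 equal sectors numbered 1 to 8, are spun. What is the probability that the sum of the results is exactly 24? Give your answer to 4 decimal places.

There are 8^4 = 4096 equally likely outcomes.
The number of ordered 4-tuples from {1,…,8} summing to 24 is 161.
P(sum = 24) = 161/4096 ≈ 0.0393.

0.0393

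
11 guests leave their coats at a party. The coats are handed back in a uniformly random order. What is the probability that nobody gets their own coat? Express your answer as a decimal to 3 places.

0.368

This is the derangement probability: permutations of 11 with no fixed point.
D(11) = 11! · (1 − 1/1! + 1/2! − ··· + (−1)^11/11!) = 14684570.
P = 14684570/39916800 = 1468457/3991680 ≈ 0.368.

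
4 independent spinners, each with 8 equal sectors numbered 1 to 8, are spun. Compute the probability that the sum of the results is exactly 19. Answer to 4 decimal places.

There are 8^4 = 4096 equally likely outcomes.
The number of ordered 4-tuples from {1,…,8} summing to 19 is 336.
P(sum = 19) = 336/4096 = 21/256 ≈ 0.0820.

0.0820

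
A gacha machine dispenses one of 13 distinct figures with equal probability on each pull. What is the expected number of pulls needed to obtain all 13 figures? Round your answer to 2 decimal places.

After i distinct types are collected, each trial gives a new one with probability (13−i)/13, so the expected wait for the next new type is 13/(13−i).
E = 13/13 + 13/12 + 13/11 + 13/10 + 13/9 + 13/8 + 13/7 + 13/6 + 13/5 + 13/4 + 13/3 + 13/2 + 13/1 = 1145993/27720 ≈ 41.34.

41.34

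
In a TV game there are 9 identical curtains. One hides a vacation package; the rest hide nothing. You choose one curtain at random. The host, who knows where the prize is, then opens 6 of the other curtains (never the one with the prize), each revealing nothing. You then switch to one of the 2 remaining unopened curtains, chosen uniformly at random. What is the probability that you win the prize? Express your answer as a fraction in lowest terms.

4/9

Your original curtain holds the prize with probability 1/9, so the other 8 collectively hold it with probability 8/9.
The host can always find 6 empty curtains to open, so the reveals don't change that 8/9; it is now spread over the 2 remaining unopened curtains.
P(win by switching) = (8/9) · (1/2) = 4/9.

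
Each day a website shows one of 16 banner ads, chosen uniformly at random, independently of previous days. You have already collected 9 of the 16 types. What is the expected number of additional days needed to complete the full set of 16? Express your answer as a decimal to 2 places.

Starting from 9 distinct types, each trial gives a new one with probability (16−i)/16 when i types are held, so the wait for the next new type is 16/(16−i).
E = 16/7 + 16/6 + 16/5 + 16/4 + 16/3 + 16/2 + 16/1 = 1452/35 ≈ 41.49.

41.49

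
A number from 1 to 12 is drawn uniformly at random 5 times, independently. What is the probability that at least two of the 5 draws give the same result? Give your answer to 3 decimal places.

P(all 5 different) = 12/12 · 11/12 · ··· · 8/12 ≈ 0.382.
P(at least two equal) = 1 − 0.382 = 0.618.

0.618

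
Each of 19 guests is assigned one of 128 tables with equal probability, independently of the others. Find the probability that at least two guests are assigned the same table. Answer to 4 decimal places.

It's easier to compute the probability that all 19 are distinct.
P(all distinct) = 128/128 · 127/128 · ··· · 110/128 ≈ 0.2453.
So the probability of at least one match is 1 − 0.2453 = 0.7547.

0.7547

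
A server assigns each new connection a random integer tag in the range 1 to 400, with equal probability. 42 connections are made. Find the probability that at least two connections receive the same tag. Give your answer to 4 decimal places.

It's easier to compute the probability that all 42 are distinct.
P(all distinct) = 400/400 · 399/400 · ··· · 359/400 ≈ 0.1074.
So the probability of at least one match is 1 − 0.1074 = 0.8926.

0.8926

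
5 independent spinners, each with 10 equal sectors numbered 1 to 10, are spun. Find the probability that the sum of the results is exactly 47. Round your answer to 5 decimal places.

There are 10^5 = 100000 equally likely outcomes.
The number of ordered 5-tuples from {1,…,10} summing to 47 is 35.
P(sum = 47) = 35/100000 = 7/20000 ≈ 0.00035.

0.00035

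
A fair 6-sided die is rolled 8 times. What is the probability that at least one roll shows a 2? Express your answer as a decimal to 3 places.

0.767

P(no roll shows a 2) = (5/6)^8 ≈ 0.233.
P(at least one) = 1 − 0.233 = 0.767.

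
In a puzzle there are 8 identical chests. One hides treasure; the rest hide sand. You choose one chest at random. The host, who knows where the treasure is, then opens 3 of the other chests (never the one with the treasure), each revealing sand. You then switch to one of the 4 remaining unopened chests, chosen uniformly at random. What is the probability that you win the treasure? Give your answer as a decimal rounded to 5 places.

Your original chest holds the treasure with probability 1/8, so the other 7 collectively hold it with probability 7/8.
The host can always find 3 empty chests to open, so the reveals don't change that 7/8; it is now spread over the 4 remaining unopened chests.
P(win by switching) = (7/8) · (1/4) = 7/32 ≈ 0.21875.

0.21875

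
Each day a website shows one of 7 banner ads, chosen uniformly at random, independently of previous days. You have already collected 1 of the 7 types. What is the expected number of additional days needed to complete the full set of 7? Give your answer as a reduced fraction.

343/20

Starting from 1 distinct type, each trial gives a new one with probability (7−i)/7 when i types are held, so the wait for the next new type is 7/(7−i).
E = 7/6 + 7/5 + 7/4 + 7/3 + 7/2 + 7/1 = 343/20.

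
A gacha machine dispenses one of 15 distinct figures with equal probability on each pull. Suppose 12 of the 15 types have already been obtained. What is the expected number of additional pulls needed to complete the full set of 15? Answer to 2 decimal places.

27.50

Starting from 12 distinct types, each trial gives a new one with probability (15−i)/15 when i types are held, so the wait for the next new type is 15/(15−i).
E = 15/3 + 15/2 + 15/1 = 55/2 ≈ 27.50.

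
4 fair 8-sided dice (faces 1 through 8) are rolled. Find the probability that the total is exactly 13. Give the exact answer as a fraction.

51/1024

There are 8^4 = 4096 equally likely outcomes.
The number of ordered 4-tuples from {1,…,8} summing to 13 is 204.
P(sum = 13) = 204/4096 = 51/1024.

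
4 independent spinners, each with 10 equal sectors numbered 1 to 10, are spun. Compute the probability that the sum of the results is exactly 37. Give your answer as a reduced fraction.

There are 10^4 = 10000 equally likely outcomes.
The number of ordered 4-tuples from {1,…,10} summing to 37 is 20.
P(sum = 37) = 20/10000 = 1/500.

1/500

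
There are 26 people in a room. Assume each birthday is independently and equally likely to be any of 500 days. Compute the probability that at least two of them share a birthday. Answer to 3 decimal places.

It's easier to compute the probability that all 26 are distinct.
P(all distinct) = 500/500 · 499/500 · ··· · 475/500 ≈ 0.516.
So the probability of at least one match is 1 − 0.516 = 0.484.

0.484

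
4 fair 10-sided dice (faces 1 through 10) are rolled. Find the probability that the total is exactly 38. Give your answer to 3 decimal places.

There are 10^4 = 10000 equally likely outcomes.
The number of ordered 4-tuples from {1,…,10} summing to 38 is 10.
P(sum = 38) = 10/10000 = 1/1000 ≈ 0.001.

0.001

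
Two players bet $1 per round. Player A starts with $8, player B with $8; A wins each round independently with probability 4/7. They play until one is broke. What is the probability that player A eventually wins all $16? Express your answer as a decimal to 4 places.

0.9090

Let r = q/p = (3/7)/(4/7) = 3/4. The recurrence P(i) = p·P(i+1) + q·P(i−1) with P(0)=0, P(16)=1 gives P(i) = (1 − r^i)/(1 − r^16).
P(8) = (1 − (3/4)^8) / (1 − (3/4)^16) = 65536/72097 ≈ 0.9090.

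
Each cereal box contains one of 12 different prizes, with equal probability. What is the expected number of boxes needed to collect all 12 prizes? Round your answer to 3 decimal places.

After i distinct types are collected, each trial gives a new one with probability (12−i)/12, so the expected wait for the next new type is 12/(12−i).
E = 12/12 + 12/11 + 12/10 + 12/9 + 12/8 + 12/7 + 12/6 + 12/5 + 12/4 + 12/3 + 12/2 + 12/1 = 86021/2310 ≈ 37.239.

37.239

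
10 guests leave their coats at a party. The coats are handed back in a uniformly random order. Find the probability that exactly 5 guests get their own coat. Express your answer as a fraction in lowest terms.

11/3600

Choose which 5 of the 10 are fixed: C(10,5) = 252 ways.
The remaining 5 must have no fixed point: D(5) = 44.
P = 252·44/3628800 = 11/3600.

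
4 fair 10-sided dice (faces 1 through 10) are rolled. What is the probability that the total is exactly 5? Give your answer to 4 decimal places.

0.0004

There are 10^4 = 10000 equally likely outcomes.
The number of ordered 4-tuples from {1,…,10} summing to 5 is 4.
P(sum = 5) = 4/10000 = 1/2500 ≈ 0.0004.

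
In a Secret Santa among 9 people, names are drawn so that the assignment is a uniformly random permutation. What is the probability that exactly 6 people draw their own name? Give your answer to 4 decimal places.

Choose which 6 of the 9 are fixed: C(9,6) = 84 ways.
The remaining 3 must have no fixed point: D(3) = 2.
P = 84·2/362880 = 1/2160 ≈ 0.0005.

0.0005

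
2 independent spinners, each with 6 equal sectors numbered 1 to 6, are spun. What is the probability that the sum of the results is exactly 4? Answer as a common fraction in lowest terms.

There are 6^2 = 36 equally likely outcomes.
The number of ordered 2-tuples from {1,…,6} summing to 4 is 3.
P(sum = 4) = 3/36 = 1/12.

1/12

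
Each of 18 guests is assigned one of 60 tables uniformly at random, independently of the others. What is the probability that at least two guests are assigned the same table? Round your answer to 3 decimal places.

It's easier to compute the probability that all 18 are distinct.
P(all distinct) = 60/60 · 59/60 · ··· · 43/60 ≈ 0.058.
So the probability of at least one match is 1 − 0.058 = 0.942.

0.942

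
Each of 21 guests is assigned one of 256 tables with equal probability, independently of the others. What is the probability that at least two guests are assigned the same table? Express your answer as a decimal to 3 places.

It's easier to compute the probability that all 21 are distinct.
P(all distinct) = 256/256 · 255/256 · ··· · 236/256 ≈ 0.430.
So the probability of at least one match is 1 − 0.430 = 0.570.

0.570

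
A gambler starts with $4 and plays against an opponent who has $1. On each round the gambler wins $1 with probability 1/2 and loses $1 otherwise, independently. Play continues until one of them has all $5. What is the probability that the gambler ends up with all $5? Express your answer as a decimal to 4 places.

0.8000

With a fair step, P(i) = ½P(i−1) + ½P(i+1) with P(0)=0, P(5)=1 has the linear solution P(i) = i/5.
P(4) = 4/5 ≈ 0.8000.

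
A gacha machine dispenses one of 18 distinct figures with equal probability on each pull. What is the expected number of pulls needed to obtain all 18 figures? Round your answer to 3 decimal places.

After i distinct types are collected, each trial gives a new one with probability (18−i)/18, so the expected wait for the next new type is 18/(18−i).
E = 18/18 + 18/17 + 18/16 + 18/15 + 18/14 + 18/13 + 18/12 + 18/11 + 18/10 + 18/9 + 18/8 + 18/7 + 18/6 + 18/5 + 18/4 + 18/3 + 18/2 + 18/1 = 42822903/680680 ≈ 62.912.

62.912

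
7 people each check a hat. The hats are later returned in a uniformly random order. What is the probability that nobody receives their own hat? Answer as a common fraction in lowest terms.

This is the derangement probability: permutations of 7 with no fixed point.
D(7) = 7! · (1 − 1/1! + 1/2! − ··· + (−1)^7/7!) = 1854.
P = 1854/5040 = 103/280.

103/280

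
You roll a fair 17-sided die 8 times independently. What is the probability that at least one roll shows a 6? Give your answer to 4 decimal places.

0.3843

P(no roll shows a 6) = (16/17)^8 ≈ 0.6157.
P(at least one) = 1 − 0.6157 = 0.3843.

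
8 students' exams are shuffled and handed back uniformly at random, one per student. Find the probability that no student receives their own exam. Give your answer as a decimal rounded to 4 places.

0.3679

This is the derangement probability: permutations of 8 with no fixed point.
D(8) = 8! · (1 − 1/1! + 1/2! − ··· + (−1)^8/8!) = 14833.
P = 14833/40320 = 2119/5760 ≈ 0.3679.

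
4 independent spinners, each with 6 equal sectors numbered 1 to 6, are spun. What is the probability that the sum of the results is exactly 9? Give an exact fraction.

7/162

There are 6^4 = 1296 equally likely outcomes.
The number of ordered 4-tuples from {1,…,6} summing to 9 is 56.
P(sum = 9) = 56/1296 = 7/162.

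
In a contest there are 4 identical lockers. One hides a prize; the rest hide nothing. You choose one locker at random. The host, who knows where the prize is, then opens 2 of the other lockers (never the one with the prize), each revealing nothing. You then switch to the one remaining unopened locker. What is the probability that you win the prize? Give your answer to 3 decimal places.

0.750

Your original locker holds the prize with probability 1/4, so the other 3 collectively hold it with probability 3/4.
The host can always find 2 empty lockers to open, so the reveals don't change that 3/4; it is now spread over the 1 remaining unopened locker.
P(win by switching) = (3/4) · (1/1) = 3/4 ≈ 0.750.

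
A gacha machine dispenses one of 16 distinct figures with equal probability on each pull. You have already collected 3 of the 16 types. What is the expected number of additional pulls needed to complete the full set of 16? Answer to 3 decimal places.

50.882

Starting from 3 distinct types, each trial gives a new one with probability (16−i)/16 when i types are held, so the wait for the next new type is 16/(16−i).
E = 16/13 + 16/12 + 16/11 + 16/10 + 16/9 + 16/8 + 16/7 + 16/6 + 16/5 + 16/4 + 16/3 + 16/2 + 16/1 = 2291986/45045 ≈ 50.882.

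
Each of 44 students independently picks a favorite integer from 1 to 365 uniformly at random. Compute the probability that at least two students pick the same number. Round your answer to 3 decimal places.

It's easier to compute the probability that all 44 are distinct.
P(all distinct) = 365/365 · 364/365 · ··· · 322/365 ≈ 0.067.
So the probability of at least one match is 1 − 0.067 = 0.933.

0.933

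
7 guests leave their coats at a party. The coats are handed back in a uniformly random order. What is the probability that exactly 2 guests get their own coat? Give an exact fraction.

Choose which 2 of the 7 are fixed: C(7,2) = 21 ways.
The remaining 5 must have no fixed point: D(5) = 44.
P = 21·44/5040 = 11/60.

11/60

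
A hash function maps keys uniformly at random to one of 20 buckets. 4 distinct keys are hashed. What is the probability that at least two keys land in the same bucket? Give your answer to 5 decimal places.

0.27325

It's easier to compute the probability that all 4 are distinct.
P(all distinct) = 20/20 · 19/20 · ··· · 17/20 ≈ 0.72675.
So the probability of at least one match is 1 − 0.72675 = 0.27325.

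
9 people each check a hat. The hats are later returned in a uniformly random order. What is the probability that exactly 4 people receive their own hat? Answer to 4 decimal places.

Choose which 4 of the 9 are fixed: C(9,4) = 126 ways.
The remaining 5 must have no fixed point: D(5) = 44.
P = 126·44/362880 = 11/720 ≈ 0.0153.

0.0153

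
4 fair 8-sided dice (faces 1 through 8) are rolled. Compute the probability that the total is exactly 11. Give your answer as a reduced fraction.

15/512

There are 8^4 = 4096 equally likely outcomes.
The number of ordered 4-tuples from {1,…,8} summing to 11 is 120.
P(sum = 11) = 120/4096 = 15/512.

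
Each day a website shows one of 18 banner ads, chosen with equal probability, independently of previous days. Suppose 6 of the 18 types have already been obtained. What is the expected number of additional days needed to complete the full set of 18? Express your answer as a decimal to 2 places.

Starting from 6 distinct types, each trial gives a new one with probability (18−i)/18 when i types are held, so the wait for the next new type is 18/(18−i).
E = 18/12 + 18/11 + 18/10 + 18/9 + 18/8 + 18/7 + 18/6 + 18/5 + 18/4 + 18/3 + 18/2 + 18/1 = 86021/1540 ≈ 55.86.

55.86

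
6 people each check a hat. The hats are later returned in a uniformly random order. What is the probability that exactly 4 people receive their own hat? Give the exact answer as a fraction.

1/48

Choose which 4 of the 6 are fixed: C(6,4) = 15 ways.
The remaining 2 must have no fixed point: D(2) = 1.
P = 15·1/720 = 1/48.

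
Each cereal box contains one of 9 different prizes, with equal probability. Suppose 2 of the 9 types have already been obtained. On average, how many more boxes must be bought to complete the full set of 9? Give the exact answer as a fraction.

3267/140

Starting from 2 distinct types, each trial gives a new one with probability (9−i)/9 when i types are held, so the wait for the next new type is 9/(9−i).
E = 9/7 + 9/6 + 9/5 + 9/4 + 9/3 + 9/2 + 9/1 = 3267/140.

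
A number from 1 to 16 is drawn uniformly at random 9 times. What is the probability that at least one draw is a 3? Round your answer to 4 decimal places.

P(no draw is a 3) = (15/16)^9 ≈ 0.5594.
P(at least one) = 1 − 0.5594 = 0.4406.

0.4406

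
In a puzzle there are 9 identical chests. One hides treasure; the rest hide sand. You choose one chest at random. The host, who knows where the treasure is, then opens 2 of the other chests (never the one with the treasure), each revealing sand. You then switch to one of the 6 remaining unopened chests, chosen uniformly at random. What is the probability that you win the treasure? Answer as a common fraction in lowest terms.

4/27

Your original chest holds the treasure with probability 1/9, so the other 8 collectively hold it with probability 8/9.
The host can always find 2 empty chests to open, so the reveals don't change that 8/9; it is now spread over the 6 remaining unopened chests.
P(win by switching) = (8/9) · (1/6) = 4/27.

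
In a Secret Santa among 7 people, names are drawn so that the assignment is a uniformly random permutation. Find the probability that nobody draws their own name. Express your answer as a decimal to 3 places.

0.368

This is the derangement probability: permutations of 7 with no fixed point.
D(7) = 7! · (1 − 1/1! + 1/2! − ··· + (−1)^7/7!) = 1854.
P = 1854/5040 = 103/280 ≈ 0.368.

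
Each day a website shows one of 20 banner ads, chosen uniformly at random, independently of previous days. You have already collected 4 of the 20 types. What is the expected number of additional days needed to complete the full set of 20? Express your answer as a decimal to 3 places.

67.615

Starting from 4 distinct types, each trial gives a new one with probability (20−i)/20 when i types are held, so the wait for the next new type is 20/(20−i).
E = 20/16 + 20/15 + 20/14 + 20/13 + 20/12 + 20/11 + 20/10 + 20/9 + 20/8 + 20/7 + 20/6 + 20/5 + 20/4 + 20/3 + 20/2 + 20/1 = 2436559/36036 ≈ 67.615.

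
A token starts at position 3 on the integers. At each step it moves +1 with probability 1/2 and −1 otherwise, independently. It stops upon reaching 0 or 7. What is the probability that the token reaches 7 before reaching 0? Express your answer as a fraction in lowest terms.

3/7

With a fair step, P(i) = ½P(i−1) + ½P(i+1) with P(0)=0, P(7)=1 has the linear solution P(i) = i/7.
P(3) = 3/7.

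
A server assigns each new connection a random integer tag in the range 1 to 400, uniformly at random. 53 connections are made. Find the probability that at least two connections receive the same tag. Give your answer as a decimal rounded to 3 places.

0.973

It's easier to compute the probability that all 53 are distinct.
P(all distinct) = 400/400 · 399/400 · ··· · 348/400 ≈ 0.027.
So the probability of at least one match is 1 − 0.027 = 0.973.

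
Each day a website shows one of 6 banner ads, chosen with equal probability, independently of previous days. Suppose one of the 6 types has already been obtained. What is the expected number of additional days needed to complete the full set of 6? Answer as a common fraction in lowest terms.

Starting from 1 distinct type, each trial gives a new one with probability (6−i)/6 when i types are held, so the wait for the next new type is 6/(6−i).
E = 6/5 + 6/4 + 6/3 + 6/2 + 6/1 = 137/10.

137/10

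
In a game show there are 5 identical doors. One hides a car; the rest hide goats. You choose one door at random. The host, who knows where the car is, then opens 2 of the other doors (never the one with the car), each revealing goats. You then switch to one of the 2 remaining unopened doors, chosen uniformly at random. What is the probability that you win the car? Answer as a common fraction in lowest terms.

Your original door holds the car with probability 1/5, so the other 4 collectively hold it with probability 4/5.
The host can always find 2 empty doors to open, so the reveals don't change that 4/5; it is now spread over the 2 remaining unopened doors.
P(win by switching) = (4/5) · (1/2) = 2/5.

2/5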